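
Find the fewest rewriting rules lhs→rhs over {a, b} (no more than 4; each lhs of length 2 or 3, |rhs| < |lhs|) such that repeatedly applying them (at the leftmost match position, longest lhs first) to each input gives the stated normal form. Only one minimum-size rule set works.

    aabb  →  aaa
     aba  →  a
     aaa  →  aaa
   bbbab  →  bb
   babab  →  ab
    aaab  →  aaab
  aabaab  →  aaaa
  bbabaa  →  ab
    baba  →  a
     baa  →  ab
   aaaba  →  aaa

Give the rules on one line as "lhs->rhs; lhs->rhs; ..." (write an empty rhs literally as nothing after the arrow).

  | aabb => aaa
  | aba => a
  | aaa
  | bbbab => bb

abb->aa; ba->; baa->ab; bab->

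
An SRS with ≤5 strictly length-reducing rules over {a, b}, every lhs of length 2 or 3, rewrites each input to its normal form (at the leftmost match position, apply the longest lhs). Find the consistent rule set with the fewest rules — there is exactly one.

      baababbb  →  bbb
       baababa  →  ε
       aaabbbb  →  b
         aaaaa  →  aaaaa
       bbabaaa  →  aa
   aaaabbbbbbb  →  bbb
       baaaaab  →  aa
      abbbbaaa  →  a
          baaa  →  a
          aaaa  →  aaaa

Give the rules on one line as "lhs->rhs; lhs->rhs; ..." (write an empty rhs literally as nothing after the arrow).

  | baababbb => babbb => bbb
  | baababa => baba => baa => ε
  | aaabbbb => aabbb => abb => b
  | aaaaa

ab->; aba->aa; baa->; bba->ba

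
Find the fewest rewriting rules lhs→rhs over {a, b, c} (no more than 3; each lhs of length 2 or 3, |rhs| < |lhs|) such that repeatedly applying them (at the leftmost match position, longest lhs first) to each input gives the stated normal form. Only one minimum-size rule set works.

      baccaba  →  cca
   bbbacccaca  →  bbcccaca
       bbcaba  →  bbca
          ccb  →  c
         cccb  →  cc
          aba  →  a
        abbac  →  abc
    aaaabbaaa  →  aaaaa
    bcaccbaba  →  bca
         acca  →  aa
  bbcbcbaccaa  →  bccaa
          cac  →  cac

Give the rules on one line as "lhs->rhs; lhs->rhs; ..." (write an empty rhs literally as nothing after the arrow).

  | baccaba => ccaba => cca
  | bbbacccaca => bbcccaca
  | bbcaba => bbca
  | ccb => c

acc->a; ba->; cb->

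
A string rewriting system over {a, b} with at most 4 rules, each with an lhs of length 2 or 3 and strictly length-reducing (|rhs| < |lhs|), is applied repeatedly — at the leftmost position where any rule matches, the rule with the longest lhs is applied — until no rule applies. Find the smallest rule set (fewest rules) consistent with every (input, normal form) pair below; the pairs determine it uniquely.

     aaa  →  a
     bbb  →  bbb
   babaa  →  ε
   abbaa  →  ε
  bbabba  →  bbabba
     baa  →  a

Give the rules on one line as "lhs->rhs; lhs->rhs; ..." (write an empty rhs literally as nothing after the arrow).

aa->; aba->aa; baa->a

  | aaa => a
  | bbb
  | babaa => baaa => aa => ε
  | abbaa => aba => aa => ε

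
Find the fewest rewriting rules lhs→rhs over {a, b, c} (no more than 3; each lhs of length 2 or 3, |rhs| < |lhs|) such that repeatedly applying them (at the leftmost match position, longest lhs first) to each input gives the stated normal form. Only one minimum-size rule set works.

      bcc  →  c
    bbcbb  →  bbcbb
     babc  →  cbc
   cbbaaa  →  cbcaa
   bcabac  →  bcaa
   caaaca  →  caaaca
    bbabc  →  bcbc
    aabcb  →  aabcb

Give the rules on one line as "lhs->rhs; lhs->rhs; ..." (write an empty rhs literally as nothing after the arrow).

ba->c; cc->a

  | bcc => ba => c
  | bbcbb
  | babc => cbc
  | cbbaaa => cbcaa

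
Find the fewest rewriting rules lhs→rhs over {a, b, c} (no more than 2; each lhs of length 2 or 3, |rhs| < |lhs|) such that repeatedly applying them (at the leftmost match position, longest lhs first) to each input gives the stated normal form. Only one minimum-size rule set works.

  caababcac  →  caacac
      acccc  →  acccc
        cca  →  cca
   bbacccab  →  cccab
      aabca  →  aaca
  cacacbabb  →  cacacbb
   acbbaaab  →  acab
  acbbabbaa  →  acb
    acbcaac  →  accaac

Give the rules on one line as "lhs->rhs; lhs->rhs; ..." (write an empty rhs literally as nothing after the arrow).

  | caababcac => caabcac => caacac
  | acccc
  | cca
  | bbacccab => bcccab => cccab

ba->; bc->c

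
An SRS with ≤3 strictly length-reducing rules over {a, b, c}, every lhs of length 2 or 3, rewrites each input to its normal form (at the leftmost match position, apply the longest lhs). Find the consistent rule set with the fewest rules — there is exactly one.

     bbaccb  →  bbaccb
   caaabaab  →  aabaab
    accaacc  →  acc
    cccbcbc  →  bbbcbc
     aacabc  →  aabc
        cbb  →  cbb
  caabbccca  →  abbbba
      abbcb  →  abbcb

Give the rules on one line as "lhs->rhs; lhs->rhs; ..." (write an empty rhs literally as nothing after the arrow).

  | bbaccb
  | caaabaab => aabaab
  | accaacc => acacc => acc
  | cccbcbc => bbbcbc

ca->; ccc->bb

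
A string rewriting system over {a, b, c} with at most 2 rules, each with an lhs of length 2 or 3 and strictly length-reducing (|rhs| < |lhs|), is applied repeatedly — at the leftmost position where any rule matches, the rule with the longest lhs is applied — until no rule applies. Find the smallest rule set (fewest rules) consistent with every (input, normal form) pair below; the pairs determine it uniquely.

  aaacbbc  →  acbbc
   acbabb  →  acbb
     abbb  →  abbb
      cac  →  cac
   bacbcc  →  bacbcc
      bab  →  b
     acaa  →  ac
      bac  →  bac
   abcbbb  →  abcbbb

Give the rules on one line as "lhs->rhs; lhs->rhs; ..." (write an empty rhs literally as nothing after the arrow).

  | aaacbbc => acbbc
  | acbabb => acbb
  | abbb
  | cac

aa->; bab->b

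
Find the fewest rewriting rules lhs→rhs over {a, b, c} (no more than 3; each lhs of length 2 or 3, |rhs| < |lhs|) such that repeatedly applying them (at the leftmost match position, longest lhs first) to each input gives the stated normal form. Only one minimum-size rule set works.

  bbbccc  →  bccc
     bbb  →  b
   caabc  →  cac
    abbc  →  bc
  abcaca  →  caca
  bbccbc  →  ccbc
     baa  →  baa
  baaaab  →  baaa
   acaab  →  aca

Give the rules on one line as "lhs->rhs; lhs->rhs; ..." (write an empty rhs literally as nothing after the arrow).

ab->; bb->

  | bbbccc => bccc
  | bbb => b
  | caabc => cac
  | abbc => bc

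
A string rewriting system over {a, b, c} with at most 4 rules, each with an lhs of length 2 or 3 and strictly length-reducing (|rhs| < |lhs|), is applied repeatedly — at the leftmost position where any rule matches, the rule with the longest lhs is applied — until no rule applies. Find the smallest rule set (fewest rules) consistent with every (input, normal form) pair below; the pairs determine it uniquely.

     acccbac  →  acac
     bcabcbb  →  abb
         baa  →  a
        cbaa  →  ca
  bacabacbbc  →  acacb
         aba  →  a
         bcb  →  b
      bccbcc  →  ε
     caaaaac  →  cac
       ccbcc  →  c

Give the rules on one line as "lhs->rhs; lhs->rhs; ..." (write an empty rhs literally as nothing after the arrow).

  | acccbac => acbac => acac
  | bcabcbb => abcbb => abb
  | baa => aa => a
  | cbaa => caa => ca

aa->a; ba->a; bc->; cc->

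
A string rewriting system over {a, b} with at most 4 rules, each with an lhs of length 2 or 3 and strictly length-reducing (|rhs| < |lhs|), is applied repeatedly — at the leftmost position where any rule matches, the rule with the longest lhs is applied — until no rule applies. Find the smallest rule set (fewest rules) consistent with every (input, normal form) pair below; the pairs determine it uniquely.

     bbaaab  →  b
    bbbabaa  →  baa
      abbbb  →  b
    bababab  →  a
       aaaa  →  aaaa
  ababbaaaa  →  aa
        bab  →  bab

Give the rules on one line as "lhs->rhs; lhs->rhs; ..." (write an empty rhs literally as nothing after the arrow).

  | bbaaab => aab => b
  | bbbabaa => aabaa => baa
  | abbbb => aab => b
  | bababab => bbbbab => abab => bbb => a

aab->b; aba->bb; bba->; bbb->a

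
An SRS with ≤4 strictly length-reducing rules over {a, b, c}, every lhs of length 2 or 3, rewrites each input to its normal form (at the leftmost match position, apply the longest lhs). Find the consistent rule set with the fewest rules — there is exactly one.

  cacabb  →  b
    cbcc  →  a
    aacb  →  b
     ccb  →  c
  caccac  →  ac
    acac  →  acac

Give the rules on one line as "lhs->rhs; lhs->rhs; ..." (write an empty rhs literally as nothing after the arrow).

  | cacabb => caccb => caab => cbb => b
  | cbcc => cc => a
  | aacb => bcb => b
  | ccb => ab => c

aa->b; ab->c; cb->; cc->a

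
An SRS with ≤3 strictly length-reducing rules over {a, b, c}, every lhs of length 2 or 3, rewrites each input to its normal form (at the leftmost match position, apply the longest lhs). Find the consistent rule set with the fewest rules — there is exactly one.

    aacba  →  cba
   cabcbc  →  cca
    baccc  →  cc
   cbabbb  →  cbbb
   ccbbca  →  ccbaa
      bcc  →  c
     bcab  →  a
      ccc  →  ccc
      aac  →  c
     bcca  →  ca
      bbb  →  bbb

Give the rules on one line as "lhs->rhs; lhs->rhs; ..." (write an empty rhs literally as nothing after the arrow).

ab->; ac->c; bc->a

  | aacba => acba => cba
  | cabcbc => ccbc => cca
  | baccc => bccc => acc => cc
  | cbabbb => cbbb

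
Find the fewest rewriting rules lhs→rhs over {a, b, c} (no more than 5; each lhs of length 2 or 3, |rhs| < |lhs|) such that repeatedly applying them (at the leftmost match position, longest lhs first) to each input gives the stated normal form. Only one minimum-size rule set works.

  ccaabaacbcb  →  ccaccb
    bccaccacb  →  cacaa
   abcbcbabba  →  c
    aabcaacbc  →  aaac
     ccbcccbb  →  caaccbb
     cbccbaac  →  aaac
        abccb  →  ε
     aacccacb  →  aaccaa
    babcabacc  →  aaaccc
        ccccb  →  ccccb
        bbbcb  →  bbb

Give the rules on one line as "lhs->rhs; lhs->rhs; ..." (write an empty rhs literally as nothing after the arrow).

acb->bc; ba->c; bc->; cbc->aa

  | ccaabaacbcb => ccaacacbcb => ccaacbccb => ccabcccb => ccaccb
  | bccaccacb => caccacb => caccbc => cacaa
  | abcbcbabba => abcbabba => ababba => acbba => bcba => ba => c
  | aabcaacbc => aaaacbc => aaabcc => aaac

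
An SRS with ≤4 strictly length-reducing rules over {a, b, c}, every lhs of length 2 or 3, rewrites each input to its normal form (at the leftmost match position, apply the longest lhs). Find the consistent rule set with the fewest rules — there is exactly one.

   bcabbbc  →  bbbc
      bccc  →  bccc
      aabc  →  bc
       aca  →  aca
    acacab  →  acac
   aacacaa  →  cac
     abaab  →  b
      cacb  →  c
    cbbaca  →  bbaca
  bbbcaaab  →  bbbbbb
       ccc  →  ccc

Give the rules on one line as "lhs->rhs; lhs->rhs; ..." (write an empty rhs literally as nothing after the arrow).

aa->; aaa->bb; ab->; cb->b

  | bcabbbc => bcbbc => bbbc
  | bccc
  | aabc => bc
  | aca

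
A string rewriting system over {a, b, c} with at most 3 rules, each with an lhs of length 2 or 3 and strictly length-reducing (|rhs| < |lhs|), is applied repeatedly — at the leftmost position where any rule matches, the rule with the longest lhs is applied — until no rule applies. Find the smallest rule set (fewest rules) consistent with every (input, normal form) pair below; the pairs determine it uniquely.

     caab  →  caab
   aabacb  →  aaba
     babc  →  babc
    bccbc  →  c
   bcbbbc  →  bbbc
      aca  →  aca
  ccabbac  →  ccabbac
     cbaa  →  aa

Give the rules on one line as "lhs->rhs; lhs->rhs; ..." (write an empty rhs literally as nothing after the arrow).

bcc->c; cb->

  | caab
  | aabacb => aaba
  | babc
  | bccbc => cbc => c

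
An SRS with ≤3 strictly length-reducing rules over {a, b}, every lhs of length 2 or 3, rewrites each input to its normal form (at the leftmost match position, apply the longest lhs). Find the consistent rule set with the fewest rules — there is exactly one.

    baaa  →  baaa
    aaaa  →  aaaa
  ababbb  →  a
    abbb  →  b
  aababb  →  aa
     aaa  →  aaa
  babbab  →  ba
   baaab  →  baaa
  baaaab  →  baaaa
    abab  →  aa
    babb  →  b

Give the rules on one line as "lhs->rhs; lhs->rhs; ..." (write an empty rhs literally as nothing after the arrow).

ab->a; abb->

  | baaa
  | aaaa
  | ababbb => aabbb => ab => a
  | abbb => b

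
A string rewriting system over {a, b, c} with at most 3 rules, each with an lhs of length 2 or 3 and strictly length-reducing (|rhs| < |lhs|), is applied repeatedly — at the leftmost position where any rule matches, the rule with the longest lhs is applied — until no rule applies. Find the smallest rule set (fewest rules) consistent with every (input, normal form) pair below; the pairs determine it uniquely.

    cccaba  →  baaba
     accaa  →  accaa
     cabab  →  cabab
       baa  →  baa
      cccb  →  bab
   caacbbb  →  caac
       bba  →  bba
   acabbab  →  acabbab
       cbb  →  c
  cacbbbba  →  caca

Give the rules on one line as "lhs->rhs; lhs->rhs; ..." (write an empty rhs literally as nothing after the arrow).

  | cccaba => baaba
  | accaa
  | cabab
  | baa

cb->c; ccc->ba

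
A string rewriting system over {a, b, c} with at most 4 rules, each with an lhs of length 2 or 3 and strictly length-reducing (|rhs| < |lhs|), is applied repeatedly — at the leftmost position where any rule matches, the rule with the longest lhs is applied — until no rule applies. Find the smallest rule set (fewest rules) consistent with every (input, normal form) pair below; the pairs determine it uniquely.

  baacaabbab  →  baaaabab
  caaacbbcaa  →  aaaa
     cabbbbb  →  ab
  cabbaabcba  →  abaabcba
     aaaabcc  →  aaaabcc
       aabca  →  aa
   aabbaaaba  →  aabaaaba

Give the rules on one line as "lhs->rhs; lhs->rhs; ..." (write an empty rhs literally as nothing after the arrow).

  | baacaabbab => baaaabbab => baaaabab
  | caaacbbcaa => aaacbbcaa => aaacbcaa => aaaca => aaaa
  | cabbbbb => abbbbb => abbbb => abbb => abb => ab
  | cabbaabcba => abbaabcba => abaabcba

bb->b; bca->; ca->a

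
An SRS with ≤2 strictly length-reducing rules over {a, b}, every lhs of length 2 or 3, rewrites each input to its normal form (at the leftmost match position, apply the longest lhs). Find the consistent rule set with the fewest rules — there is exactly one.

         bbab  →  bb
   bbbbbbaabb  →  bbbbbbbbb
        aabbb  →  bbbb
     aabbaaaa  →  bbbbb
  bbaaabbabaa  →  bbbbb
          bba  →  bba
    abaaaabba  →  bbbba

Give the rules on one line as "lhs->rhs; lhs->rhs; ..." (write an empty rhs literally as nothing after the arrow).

aa->b; ab->

  | bbab => bb
  | bbbbbbaabb => bbbbbbbbb
  | aabbb => bbbb
  | aabbaaaa => bbbaaaa => bbbbaa => bbbbb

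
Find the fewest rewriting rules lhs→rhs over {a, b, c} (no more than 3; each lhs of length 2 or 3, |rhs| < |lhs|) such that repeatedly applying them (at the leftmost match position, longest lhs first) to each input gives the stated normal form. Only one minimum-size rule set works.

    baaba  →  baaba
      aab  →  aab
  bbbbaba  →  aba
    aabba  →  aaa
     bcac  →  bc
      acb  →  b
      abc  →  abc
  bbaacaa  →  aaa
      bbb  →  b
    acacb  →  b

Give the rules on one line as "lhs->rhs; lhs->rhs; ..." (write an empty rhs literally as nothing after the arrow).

  | baaba
  | aab
  | bbbbaba => bbaba => aba
  | aabba => aaa

ac->; bb->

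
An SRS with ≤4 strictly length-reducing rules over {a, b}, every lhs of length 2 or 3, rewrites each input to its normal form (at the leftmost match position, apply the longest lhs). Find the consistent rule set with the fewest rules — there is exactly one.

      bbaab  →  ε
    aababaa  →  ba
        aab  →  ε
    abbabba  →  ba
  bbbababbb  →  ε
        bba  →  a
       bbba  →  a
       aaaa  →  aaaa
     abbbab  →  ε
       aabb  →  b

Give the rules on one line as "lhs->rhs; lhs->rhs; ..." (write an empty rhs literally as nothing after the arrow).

aab->; aba->b; bb->; bbb->bb

  | bbaab => aab => ε
  | aababaa => abaa => ba
  | aab => ε
  | abbabba => aabba => ba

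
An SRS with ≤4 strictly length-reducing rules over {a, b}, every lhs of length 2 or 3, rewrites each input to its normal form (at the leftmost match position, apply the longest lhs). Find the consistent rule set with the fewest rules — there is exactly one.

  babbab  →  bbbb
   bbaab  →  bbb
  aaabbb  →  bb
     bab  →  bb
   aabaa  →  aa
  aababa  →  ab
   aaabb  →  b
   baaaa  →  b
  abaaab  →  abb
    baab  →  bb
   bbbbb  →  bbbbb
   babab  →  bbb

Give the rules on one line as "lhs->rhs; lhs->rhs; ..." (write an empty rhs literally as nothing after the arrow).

aaa->aa; aab->; ba->b

  | babbab => bbbab => bbbb
  | bbaab => bbab => bbb
  | aaabbb => aabbb => bb
  | bab => bb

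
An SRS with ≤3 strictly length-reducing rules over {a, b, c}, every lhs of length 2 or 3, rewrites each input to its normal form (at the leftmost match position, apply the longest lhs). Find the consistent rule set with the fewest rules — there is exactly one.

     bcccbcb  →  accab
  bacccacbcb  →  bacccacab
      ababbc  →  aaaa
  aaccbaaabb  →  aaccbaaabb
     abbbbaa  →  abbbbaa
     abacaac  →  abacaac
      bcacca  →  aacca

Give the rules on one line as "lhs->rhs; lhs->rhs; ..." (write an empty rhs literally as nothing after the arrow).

bab->aa; bc->a

  | bcccbcb => accbcb => accab
  | bacccacbcb => bacccacab
  | ababbc => aaabc => aaaa
  | aaccbaaabb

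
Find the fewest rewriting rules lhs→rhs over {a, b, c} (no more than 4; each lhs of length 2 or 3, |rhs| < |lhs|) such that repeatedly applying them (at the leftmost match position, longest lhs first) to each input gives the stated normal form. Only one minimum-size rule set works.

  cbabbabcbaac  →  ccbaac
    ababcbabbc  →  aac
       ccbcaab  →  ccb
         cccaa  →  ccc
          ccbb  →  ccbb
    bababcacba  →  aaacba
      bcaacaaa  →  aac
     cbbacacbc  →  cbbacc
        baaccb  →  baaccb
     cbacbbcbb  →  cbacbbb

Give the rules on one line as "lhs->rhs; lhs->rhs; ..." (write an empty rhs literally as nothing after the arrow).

  | cbabbabcbaac => cababcbaac => cbabcbaac => cacbaac => ccbaac
  | ababcbabbc => aacbabbc => aacabc => aacbc => aac
  | ccbcaab => ccaab => ccab => ccb
  | cccaa => ccca => ccc

bab->a; bc->; ca->c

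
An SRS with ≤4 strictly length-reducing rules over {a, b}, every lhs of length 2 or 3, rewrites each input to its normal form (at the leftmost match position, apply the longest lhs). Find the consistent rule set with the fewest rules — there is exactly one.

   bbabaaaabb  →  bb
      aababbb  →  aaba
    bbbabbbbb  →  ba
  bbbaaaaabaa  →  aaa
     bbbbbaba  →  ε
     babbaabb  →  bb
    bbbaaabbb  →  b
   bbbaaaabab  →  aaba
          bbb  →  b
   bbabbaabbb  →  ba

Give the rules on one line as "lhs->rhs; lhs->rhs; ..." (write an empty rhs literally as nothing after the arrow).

abb->bb; baa->; bab->ba; bbb->b

  | bbabaaaabb => bbaaaaabb => baaabb => abb => bb
  | aababbb => aababb => aabab => aaba
  | bbbabbbbb => babbbbb => babbbb => babbb => babb => bab => ba
  | bbbaaaaabaa => baaaaabaa => aaabaa => aaa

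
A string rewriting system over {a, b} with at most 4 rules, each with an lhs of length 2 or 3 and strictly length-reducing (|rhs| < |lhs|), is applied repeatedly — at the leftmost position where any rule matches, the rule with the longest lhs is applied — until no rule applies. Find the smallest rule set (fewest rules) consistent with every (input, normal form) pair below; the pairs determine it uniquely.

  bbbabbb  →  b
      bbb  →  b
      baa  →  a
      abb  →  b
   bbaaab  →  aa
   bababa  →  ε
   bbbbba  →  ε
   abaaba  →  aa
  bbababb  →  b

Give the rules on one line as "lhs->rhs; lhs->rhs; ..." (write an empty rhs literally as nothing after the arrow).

ab->; ba->; bb->

  | bbbabbb => babbb => bbb => b
  | bbb => b
  | baa => a
  | abb => b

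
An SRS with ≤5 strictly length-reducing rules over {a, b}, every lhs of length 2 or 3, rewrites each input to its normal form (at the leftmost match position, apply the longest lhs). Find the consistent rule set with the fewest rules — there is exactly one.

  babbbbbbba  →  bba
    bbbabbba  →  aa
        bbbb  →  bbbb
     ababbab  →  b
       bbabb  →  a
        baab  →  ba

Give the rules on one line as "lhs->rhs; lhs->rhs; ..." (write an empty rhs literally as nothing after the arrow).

  | babbbbbbba => abbbbbba => aabbbba => aaabba => bba
  | bbbabbba => bbabba => baba => aa
  | bbbb
  | ababbab => abbab => aaab => b

aaa->; ab->; abb->aa; bab->a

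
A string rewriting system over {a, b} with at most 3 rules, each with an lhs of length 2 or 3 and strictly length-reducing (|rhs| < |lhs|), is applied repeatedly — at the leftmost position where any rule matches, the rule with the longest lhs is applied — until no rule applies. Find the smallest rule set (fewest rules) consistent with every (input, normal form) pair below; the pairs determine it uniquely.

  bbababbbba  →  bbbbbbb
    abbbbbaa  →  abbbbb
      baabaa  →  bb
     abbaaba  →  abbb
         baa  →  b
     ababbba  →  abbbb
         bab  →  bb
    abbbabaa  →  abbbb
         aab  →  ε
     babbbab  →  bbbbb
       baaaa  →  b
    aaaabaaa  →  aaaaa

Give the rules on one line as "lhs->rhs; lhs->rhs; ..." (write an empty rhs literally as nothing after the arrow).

aab->; ba->b

  | bbababbbba => bbbabbbba => bbbbbbba => bbbbbbb
  | abbbbbaa => abbbbba => abbbbb
  | baabaa => babaa => bbaa => bba => bb
  | abbaaba => abbaba => abbba => abbb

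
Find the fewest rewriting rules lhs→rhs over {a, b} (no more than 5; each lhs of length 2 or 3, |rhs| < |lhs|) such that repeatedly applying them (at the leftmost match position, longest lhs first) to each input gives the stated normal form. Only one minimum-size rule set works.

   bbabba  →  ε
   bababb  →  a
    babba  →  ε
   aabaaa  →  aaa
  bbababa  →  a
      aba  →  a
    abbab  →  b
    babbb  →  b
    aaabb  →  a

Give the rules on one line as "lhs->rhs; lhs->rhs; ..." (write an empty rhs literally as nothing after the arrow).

ab->b; ba->a; bb->a; bba->

  | bbabba => bba => ε
  | bababb => ababb => babb => abb => bb => a
  | babba => abba => bba => ε
  | aabaaa => abaaa => baaa => aaa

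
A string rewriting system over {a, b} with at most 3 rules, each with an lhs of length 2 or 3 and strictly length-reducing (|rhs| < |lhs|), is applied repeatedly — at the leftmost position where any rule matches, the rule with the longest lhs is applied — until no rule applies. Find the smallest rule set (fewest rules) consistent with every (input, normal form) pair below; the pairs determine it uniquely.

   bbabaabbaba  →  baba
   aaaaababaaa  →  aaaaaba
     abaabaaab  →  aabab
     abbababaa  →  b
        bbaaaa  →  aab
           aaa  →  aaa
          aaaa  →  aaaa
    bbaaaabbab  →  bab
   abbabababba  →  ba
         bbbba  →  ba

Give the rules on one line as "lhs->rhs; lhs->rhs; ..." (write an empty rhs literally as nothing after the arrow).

abb->b; baa->ab; bb->b

  | bbabaabbaba => babaabbaba => baabbbaba => abbbbaba => bbbaba => bbaba => baba
  | aaaaababaaa => aaaaabaaba => aaaaaabba => aaaaaba
  | abaabaaab => aabbaaab => abaaab => aabab
  | abbababaa => bababaa => babaab => baabb => abbb => bb => b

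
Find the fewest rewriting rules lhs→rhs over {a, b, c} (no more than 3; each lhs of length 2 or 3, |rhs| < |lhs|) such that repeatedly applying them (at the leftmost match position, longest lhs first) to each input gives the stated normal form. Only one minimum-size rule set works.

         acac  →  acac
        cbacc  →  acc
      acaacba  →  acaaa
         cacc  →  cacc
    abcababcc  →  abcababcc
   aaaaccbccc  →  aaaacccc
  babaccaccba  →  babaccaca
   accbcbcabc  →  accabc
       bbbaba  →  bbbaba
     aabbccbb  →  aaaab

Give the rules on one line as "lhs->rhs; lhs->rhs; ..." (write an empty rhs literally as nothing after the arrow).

bbc->aa; cb->

  | acac
  | cbacc => acc
  | acaacba => acaaa
  | cacc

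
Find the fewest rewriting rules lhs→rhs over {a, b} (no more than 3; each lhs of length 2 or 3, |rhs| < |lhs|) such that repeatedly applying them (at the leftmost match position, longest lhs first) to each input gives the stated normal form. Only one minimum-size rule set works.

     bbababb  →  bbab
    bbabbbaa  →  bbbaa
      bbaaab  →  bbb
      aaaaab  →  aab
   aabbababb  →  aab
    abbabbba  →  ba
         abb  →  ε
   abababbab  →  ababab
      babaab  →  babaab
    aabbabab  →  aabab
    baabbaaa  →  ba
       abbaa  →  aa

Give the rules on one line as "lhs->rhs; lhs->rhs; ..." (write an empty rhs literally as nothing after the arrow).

aaa->; abb->

  | bbababb => bbab
  | bbabbbaa => bbbaa
  | bbaaab => bbb
  | aaaaab => aab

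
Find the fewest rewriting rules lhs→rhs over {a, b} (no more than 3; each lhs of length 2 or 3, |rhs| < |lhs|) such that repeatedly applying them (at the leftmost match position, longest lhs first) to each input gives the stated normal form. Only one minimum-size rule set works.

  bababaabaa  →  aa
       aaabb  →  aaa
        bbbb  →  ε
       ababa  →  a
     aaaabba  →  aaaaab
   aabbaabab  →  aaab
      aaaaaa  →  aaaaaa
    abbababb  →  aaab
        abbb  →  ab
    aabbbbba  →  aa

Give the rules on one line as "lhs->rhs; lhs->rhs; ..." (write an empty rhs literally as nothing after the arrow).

ba->; bb->; bba->ab

  | bababaabaa => babaabaa => baabaa => abaa => aa
  | aaabb => aaa
  | bbbb => bb => ε
  | ababa => aba => a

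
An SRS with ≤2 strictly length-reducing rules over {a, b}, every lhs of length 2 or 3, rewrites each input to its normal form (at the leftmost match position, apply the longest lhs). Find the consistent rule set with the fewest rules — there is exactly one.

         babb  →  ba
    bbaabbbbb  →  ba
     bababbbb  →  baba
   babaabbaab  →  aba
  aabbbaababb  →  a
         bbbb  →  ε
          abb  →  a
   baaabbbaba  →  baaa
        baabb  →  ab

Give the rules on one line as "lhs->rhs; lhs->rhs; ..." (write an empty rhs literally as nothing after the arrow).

  | babb => ba
  | bbaabbbbb => aabbbbb => babbbb => babb => ba
  | bababbbb => bababb => baba
  | babaabbaab => babbabaab => baabaab => bbaaab => aaab => aba

aab->ba; bb->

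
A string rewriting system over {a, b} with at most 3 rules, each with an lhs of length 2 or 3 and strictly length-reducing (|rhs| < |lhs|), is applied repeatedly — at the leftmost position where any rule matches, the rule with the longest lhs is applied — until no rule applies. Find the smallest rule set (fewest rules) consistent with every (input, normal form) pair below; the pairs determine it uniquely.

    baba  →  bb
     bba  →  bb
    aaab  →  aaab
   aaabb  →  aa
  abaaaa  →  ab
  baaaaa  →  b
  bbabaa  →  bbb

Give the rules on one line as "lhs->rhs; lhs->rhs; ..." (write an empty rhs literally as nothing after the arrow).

abb->; ba->b

  | baba => bba => bb
  | bba => bb
  | aaab
  | aaabb => aa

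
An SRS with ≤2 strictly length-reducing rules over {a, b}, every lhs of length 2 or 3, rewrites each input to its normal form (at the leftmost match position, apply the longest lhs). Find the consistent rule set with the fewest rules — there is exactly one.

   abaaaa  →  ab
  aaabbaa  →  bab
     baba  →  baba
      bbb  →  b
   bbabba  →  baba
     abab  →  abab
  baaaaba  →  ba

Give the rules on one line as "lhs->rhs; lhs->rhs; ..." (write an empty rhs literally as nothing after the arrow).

aa->b; bb->b

  | abaaaa => abbaa => abaa => abb => ab
  | aaabbaa => babbaa => babaa => babb => bab
  | baba
  | bbb => bb => b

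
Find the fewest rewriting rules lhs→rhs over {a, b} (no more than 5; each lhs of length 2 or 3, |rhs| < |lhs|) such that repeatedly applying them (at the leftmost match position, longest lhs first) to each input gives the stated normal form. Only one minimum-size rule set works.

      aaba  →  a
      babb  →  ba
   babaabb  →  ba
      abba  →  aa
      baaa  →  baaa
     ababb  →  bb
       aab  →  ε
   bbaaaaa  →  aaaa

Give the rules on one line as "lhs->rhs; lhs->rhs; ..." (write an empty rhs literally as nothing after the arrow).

  | aaba => a
  | babb => ba
  | babaabb => babb => ba
  | abba => aa

aab->; aba->; abb->a; bba->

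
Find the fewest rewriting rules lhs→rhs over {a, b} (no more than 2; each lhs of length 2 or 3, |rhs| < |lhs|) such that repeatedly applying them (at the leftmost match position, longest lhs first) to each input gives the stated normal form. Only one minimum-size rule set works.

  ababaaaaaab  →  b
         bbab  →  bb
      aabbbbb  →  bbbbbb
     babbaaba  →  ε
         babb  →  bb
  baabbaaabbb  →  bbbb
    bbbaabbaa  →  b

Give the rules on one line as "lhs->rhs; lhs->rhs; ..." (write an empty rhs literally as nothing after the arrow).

aa->b; ba->

  | ababaaaaaab => abaaaaaab => aaaaaab => baaaab => aaab => bab => b
  | bbab => bb
  | aabbbbb => bbbbbb
  | babbaaba => bbaaba => baba => ba => ε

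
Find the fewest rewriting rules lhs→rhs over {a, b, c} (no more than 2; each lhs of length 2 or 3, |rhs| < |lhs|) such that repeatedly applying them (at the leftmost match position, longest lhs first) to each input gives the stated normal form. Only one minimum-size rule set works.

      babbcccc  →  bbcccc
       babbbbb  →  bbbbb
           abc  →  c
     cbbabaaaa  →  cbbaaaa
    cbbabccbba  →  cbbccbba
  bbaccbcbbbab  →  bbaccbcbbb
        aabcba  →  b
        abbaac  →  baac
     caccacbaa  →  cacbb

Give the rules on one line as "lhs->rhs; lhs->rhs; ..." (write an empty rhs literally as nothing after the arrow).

ab->; cba->bb

  | babbcccc => bbcccc
  | babbbbb => bbbbb
  | abc => c
  | cbbabaaaa => cbbaaaa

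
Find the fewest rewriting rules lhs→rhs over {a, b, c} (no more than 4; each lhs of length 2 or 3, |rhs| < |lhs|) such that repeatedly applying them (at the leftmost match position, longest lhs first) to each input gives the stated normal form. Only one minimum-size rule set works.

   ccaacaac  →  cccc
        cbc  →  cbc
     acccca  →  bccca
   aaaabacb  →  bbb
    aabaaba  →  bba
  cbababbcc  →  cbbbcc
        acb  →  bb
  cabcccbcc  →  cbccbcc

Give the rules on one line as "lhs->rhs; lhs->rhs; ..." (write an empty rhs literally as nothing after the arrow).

  | ccaacaac => cccaac => cccc
  | cbc
  | acccca => bccca
  | aaaabacb => aabacb => bacb => bbb

aa->; ab->a; ac->b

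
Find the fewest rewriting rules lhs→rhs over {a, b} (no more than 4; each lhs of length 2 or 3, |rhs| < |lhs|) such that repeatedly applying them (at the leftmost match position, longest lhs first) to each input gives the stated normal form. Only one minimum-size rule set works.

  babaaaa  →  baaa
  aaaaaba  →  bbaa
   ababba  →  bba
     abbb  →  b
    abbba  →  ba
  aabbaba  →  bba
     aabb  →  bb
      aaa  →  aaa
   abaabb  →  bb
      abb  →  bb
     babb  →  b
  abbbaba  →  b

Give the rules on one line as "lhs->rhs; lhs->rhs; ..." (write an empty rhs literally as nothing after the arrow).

aab->ba; ab->b; aba->bb; bbb->b

  | babaaaa => bbbaaa => baaa
  | aaaaaba => aaabaa => abaaa => bbaa
  | ababba => bbbba => bba
  | abbb => bbb => b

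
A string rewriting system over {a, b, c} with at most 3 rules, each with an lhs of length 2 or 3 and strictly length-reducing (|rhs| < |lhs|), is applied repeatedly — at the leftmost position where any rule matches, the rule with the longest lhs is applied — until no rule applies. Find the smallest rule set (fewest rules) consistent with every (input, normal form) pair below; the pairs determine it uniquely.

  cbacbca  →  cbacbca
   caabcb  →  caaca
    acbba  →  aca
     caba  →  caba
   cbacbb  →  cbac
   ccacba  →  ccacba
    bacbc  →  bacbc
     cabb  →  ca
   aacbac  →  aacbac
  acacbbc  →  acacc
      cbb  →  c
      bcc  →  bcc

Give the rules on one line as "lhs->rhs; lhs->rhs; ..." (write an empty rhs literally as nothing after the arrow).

  | cbacbca
  | caabcb => caaca
  | acbba => aca
  | caba

bb->; bcb->ca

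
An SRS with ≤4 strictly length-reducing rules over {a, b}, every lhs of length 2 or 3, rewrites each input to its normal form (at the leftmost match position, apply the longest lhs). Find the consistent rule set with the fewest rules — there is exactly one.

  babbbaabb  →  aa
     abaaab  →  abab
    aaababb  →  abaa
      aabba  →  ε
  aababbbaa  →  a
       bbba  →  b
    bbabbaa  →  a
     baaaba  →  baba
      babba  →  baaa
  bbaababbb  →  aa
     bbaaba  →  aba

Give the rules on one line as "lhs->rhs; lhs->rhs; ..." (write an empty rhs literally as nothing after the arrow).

  | babbbaabb => baabaabb => bbaabb => abb => aa
  | abaaab => abab
  | aaababb => ababb => abaa
  | aabba => bba => ε

aab->b; abb->aa; bba->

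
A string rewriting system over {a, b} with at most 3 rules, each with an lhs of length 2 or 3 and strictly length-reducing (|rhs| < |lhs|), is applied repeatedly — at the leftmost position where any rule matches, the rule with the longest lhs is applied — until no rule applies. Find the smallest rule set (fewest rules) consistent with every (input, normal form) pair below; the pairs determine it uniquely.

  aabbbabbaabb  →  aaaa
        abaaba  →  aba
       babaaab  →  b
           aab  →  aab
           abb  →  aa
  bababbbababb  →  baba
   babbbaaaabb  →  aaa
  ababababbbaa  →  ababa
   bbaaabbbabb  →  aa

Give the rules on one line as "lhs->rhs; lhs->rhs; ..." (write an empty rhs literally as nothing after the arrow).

baa->; bb->a; bba->bb

  | aabbbabbaabb => aaababbaabb => aaababbabb => aaababbbb => aaabaabb => aaabb => aaaa
  | abaaba => aba
  | babaaab => baab => b
  | aab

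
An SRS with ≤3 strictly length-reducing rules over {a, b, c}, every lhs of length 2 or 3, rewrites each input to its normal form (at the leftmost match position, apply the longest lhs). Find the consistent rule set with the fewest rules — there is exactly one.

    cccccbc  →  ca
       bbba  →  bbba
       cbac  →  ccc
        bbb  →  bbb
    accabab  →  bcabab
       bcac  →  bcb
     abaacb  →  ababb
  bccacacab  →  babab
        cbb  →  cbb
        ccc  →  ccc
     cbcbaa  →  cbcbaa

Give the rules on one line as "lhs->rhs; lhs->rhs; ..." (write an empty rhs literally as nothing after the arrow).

  | cccccbc => cccac => cccb => ca
  | bbba
  | cbac => ccc
  | bbb

ac->b; bac->cc; ccb->a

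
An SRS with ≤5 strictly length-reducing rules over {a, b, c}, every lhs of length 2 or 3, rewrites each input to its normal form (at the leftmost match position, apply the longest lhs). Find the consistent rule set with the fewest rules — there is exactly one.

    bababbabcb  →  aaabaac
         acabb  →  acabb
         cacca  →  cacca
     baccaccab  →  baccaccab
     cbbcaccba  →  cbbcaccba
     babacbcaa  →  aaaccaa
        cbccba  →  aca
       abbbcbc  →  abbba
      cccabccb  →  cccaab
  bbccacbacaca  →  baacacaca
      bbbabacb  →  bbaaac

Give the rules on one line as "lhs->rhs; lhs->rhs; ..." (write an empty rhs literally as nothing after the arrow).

acb->ac; bab->aa; bcc->a; cbc->a

  | bababbabcb => aaabbabcb => aaabaacb => aaabaac
  | acabb
  | cacca
  | baccaccab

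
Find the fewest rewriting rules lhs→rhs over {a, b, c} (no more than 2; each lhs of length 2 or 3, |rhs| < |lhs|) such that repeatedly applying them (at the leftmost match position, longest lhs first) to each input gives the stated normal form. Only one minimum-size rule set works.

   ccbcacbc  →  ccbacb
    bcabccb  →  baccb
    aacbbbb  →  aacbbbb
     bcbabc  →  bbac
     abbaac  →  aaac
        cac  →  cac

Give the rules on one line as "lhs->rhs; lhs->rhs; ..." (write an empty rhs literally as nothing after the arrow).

  | ccbcacbc => ccbacbc => ccbacb
  | bcabccb => babccb => baccb
  | aacbbbb
  | bcbabc => bbabc => bbac

ab->a; bc->b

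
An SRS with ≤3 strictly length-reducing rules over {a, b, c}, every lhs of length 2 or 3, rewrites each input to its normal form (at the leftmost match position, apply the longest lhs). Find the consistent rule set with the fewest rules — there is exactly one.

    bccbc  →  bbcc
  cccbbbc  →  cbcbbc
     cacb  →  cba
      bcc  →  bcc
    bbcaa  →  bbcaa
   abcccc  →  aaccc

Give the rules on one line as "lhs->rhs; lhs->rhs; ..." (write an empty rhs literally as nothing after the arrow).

  | bccbc => bbcc
  | cccbbbc => cbcbbc
  | cacb => cba
  | bcc

abc->aa; acb->ba; ccb->bc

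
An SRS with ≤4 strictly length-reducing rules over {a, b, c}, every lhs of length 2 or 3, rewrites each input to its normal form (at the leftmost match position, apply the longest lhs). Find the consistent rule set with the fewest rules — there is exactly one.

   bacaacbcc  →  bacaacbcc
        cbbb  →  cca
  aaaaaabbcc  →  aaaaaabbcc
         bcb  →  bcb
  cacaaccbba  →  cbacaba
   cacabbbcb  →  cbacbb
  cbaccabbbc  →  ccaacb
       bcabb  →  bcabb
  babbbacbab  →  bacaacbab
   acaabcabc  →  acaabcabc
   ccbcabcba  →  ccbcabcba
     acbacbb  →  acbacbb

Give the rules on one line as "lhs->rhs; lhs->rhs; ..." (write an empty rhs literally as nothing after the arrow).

  | bacaacbcc
  | cbbb => cca
  | aaaaaabbcc
  | bcb

acc->bb; bbb->ca; cac->cb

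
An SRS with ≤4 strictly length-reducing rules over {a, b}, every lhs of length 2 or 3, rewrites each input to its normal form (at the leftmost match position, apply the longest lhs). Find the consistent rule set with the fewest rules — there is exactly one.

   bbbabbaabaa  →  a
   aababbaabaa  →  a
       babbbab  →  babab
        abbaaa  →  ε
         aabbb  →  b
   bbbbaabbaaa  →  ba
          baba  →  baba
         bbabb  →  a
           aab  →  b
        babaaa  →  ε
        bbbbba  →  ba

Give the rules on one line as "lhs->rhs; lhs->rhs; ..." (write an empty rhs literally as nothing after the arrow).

  | bbbabbaabaa => babbaabaa => baaabaa => bbabaa => abaa => abb => a
  | aababbaabaa => babbaabaa => baaabaa => bbabaa => abaa => abb => a
  | babbbab => babab
  | abbaaa => aaaa => baa => bb => ε

aa->b; aab->b; bb->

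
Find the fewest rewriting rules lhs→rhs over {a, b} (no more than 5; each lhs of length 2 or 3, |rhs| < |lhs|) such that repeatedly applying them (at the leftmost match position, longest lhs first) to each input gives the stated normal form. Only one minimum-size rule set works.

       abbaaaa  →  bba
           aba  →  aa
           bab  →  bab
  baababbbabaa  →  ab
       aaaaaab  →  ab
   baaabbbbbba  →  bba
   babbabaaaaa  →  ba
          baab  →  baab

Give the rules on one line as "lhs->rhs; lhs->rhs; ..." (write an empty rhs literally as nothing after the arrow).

  | abbaaaa => baaaa => bba
  | aba => aa
  | bab
  | baababbbabaa => baaabbbabaa => bbbbbabaa => abbbabaa => bbabaa => bbaaa => bbb => ab

aaa->b; aba->aa; abb->b; bbb->ab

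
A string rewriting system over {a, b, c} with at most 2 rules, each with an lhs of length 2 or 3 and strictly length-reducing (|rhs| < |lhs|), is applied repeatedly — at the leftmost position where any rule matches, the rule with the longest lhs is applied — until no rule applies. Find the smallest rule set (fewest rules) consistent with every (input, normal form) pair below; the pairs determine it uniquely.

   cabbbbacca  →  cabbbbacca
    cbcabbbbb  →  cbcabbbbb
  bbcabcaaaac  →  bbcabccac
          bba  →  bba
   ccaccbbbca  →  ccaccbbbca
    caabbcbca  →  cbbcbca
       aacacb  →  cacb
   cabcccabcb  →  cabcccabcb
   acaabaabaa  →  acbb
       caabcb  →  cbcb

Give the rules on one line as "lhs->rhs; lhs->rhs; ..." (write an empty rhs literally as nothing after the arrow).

  | cabbbbacca
  | cbcabbbbb
  | bbcabcaaaac => bbcabccac
  | bba

aa->; aaa->c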